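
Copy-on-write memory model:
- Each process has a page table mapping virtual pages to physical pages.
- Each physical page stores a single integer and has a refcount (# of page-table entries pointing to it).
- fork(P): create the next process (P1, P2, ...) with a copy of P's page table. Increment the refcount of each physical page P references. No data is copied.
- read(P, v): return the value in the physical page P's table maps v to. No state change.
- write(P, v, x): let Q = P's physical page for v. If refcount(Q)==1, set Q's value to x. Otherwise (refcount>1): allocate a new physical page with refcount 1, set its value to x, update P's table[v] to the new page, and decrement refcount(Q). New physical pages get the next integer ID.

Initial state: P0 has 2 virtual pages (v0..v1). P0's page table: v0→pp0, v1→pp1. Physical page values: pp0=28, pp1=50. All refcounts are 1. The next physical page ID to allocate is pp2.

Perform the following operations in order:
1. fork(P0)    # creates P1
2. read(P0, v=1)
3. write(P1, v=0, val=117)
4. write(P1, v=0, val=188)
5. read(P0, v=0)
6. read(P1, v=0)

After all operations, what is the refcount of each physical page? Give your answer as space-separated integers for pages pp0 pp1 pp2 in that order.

Op 1: fork(P0) -> P1. 2 ppages; refcounts: pp0:2 pp1:2
Op 2: read(P0, v1) -> 50. No state change.
Op 3: write(P1, v0, 117). refcount(pp0)=2>1 -> COPY to pp2. 3 ppages; refcounts: pp0:1 pp1:2 pp2:1
Op 4: write(P1, v0, 188). refcount(pp2)=1 -> write in place. 3 ppages; refcounts: pp0:1 pp1:2 pp2:1
Op 5: read(P0, v0) -> 28. No state change.
Op 6: read(P1, v0) -> 188. No state change.

Answer: 1 2 1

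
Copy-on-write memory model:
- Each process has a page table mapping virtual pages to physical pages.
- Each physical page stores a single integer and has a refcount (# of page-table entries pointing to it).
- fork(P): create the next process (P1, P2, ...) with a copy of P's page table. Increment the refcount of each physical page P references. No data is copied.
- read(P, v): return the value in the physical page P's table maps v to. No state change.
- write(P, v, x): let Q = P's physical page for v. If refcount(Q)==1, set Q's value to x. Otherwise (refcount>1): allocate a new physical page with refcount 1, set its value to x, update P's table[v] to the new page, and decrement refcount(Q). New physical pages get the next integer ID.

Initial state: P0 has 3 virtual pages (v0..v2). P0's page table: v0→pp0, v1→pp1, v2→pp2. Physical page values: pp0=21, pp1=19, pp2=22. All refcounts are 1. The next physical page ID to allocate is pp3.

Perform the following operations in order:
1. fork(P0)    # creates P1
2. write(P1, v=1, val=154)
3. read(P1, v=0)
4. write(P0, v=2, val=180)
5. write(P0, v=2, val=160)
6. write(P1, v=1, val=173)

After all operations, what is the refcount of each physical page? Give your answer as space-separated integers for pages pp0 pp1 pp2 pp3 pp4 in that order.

Op 1: fork(P0) -> P1. 3 ppages; refcounts: pp0:2 pp1:2 pp2:2
Op 2: write(P1, v1, 154). refcount(pp1)=2>1 -> COPY to pp3. 4 ppages; refcounts: pp0:2 pp1:1 pp2:2 pp3:1
Op 3: read(P1, v0) -> 21. No state change.
Op 4: write(P0, v2, 180). refcount(pp2)=2>1 -> COPY to pp4. 5 ppages; refcounts: pp0:2 pp1:1 pp2:1 pp3:1 pp4:1
Op 5: write(P0, v2, 160). refcount(pp4)=1 -> write in place. 5 ppages; refcounts: pp0:2 pp1:1 pp2:1 pp3:1 pp4:1
Op 6: write(P1, v1, 173). refcount(pp3)=1 -> write in place. 5 ppages; refcounts: pp0:2 pp1:1 pp2:1 pp3:1 pp4:1

Answer: 2 1 1 1 1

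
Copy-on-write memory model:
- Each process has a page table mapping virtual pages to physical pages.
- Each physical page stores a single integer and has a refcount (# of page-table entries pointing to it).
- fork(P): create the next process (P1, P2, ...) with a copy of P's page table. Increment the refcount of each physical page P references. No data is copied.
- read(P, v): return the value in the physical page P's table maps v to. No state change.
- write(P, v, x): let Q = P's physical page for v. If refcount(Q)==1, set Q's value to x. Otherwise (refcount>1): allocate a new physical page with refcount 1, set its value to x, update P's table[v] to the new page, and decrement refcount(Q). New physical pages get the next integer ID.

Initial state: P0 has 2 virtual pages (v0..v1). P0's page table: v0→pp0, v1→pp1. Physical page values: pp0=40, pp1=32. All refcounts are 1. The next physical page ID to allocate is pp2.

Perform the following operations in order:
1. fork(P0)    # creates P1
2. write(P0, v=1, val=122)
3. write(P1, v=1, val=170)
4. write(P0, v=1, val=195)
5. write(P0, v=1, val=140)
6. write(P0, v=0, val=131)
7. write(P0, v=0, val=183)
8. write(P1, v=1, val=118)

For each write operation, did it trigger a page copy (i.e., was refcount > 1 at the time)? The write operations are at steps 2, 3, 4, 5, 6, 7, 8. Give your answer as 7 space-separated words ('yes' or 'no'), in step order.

Op 1: fork(P0) -> P1. 2 ppages; refcounts: pp0:2 pp1:2
Op 2: write(P0, v1, 122). refcount(pp1)=2>1 -> COPY to pp2. 3 ppages; refcounts: pp0:2 pp1:1 pp2:1
Op 3: write(P1, v1, 170). refcount(pp1)=1 -> write in place. 3 ppages; refcounts: pp0:2 pp1:1 pp2:1
Op 4: write(P0, v1, 195). refcount(pp2)=1 -> write in place. 3 ppages; refcounts: pp0:2 pp1:1 pp2:1
Op 5: write(P0, v1, 140). refcount(pp2)=1 -> write in place. 3 ppages; refcounts: pp0:2 pp1:1 pp2:1
Op 6: write(P0, v0, 131). refcount(pp0)=2>1 -> COPY to pp3. 4 ppages; refcounts: pp0:1 pp1:1 pp2:1 pp3:1
Op 7: write(P0, v0, 183). refcount(pp3)=1 -> write in place. 4 ppages; refcounts: pp0:1 pp1:1 pp2:1 pp3:1
Op 8: write(P1, v1, 118). refcount(pp1)=1 -> write in place. 4 ppages; refcounts: pp0:1 pp1:1 pp2:1 pp3:1

yes no no no yes no no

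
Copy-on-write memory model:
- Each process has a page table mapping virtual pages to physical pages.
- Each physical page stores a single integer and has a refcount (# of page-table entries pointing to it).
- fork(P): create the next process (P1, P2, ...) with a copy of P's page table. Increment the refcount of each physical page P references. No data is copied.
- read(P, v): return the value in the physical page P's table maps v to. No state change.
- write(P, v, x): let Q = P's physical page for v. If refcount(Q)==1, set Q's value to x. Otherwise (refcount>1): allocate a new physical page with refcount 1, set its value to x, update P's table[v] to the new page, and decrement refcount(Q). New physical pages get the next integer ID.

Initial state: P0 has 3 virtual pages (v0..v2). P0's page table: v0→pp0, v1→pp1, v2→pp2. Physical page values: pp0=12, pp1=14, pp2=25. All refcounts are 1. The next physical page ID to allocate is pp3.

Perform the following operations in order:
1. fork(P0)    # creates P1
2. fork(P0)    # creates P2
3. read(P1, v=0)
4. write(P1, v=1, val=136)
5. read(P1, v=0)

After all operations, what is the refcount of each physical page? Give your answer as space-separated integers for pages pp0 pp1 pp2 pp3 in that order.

Op 1: fork(P0) -> P1. 3 ppages; refcounts: pp0:2 pp1:2 pp2:2
Op 2: fork(P0) -> P2. 3 ppages; refcounts: pp0:3 pp1:3 pp2:3
Op 3: read(P1, v0) -> 12. No state change.
Op 4: write(P1, v1, 136). refcount(pp1)=3>1 -> COPY to pp3. 4 ppages; refcounts: pp0:3 pp1:2 pp2:3 pp3:1
Op 5: read(P1, v0) -> 12. No state change.

Answer: 3 2 3 1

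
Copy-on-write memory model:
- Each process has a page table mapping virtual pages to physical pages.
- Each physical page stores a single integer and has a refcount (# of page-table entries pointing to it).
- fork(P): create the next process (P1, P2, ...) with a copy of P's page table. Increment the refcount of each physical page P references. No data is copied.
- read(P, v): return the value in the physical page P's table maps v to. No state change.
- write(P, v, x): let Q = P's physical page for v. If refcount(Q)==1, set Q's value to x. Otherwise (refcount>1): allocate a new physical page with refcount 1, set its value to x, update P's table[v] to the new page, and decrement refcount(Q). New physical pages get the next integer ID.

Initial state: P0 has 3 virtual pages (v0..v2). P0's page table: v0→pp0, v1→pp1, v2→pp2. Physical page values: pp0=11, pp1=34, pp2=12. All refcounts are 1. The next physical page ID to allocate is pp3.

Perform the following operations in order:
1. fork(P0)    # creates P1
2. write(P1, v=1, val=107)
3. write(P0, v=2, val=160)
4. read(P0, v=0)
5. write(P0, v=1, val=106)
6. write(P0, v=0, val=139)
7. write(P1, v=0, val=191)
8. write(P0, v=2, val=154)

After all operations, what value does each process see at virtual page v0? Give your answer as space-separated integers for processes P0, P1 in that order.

Answer: 139 191

Derivation:
Op 1: fork(P0) -> P1. 3 ppages; refcounts: pp0:2 pp1:2 pp2:2
Op 2: write(P1, v1, 107). refcount(pp1)=2>1 -> COPY to pp3. 4 ppages; refcounts: pp0:2 pp1:1 pp2:2 pp3:1
Op 3: write(P0, v2, 160). refcount(pp2)=2>1 -> COPY to pp4. 5 ppages; refcounts: pp0:2 pp1:1 pp2:1 pp3:1 pp4:1
Op 4: read(P0, v0) -> 11. No state change.
Op 5: write(P0, v1, 106). refcount(pp1)=1 -> write in place. 5 ppages; refcounts: pp0:2 pp1:1 pp2:1 pp3:1 pp4:1
Op 6: write(P0, v0, 139). refcount(pp0)=2>1 -> COPY to pp5. 6 ppages; refcounts: pp0:1 pp1:1 pp2:1 pp3:1 pp4:1 pp5:1
Op 7: write(P1, v0, 191). refcount(pp0)=1 -> write in place. 6 ppages; refcounts: pp0:1 pp1:1 pp2:1 pp3:1 pp4:1 pp5:1
Op 8: write(P0, v2, 154). refcount(pp4)=1 -> write in place. 6 ppages; refcounts: pp0:1 pp1:1 pp2:1 pp3:1 pp4:1 pp5:1
P0: v0 -> pp5 = 139
P1: v0 -> pp0 = 191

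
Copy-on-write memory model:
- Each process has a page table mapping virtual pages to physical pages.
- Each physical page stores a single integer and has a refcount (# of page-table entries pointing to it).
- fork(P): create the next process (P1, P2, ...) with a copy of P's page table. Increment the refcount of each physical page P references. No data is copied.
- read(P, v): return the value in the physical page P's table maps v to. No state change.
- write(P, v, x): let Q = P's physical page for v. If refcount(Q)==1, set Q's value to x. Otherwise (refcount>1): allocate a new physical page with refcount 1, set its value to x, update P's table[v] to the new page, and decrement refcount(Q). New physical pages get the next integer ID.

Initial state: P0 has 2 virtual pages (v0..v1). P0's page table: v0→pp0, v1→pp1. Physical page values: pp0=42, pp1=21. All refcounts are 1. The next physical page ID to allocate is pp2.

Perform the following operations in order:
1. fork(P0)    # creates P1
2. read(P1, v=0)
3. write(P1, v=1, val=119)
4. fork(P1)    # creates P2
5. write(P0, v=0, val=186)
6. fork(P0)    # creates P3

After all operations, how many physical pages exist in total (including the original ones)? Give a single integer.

Answer: 4

Derivation:
Op 1: fork(P0) -> P1. 2 ppages; refcounts: pp0:2 pp1:2
Op 2: read(P1, v0) -> 42. No state change.
Op 3: write(P1, v1, 119). refcount(pp1)=2>1 -> COPY to pp2. 3 ppages; refcounts: pp0:2 pp1:1 pp2:1
Op 4: fork(P1) -> P2. 3 ppages; refcounts: pp0:3 pp1:1 pp2:2
Op 5: write(P0, v0, 186). refcount(pp0)=3>1 -> COPY to pp3. 4 ppages; refcounts: pp0:2 pp1:1 pp2:2 pp3:1
Op 6: fork(P0) -> P3. 4 ppages; refcounts: pp0:2 pp1:2 pp2:2 pp3:2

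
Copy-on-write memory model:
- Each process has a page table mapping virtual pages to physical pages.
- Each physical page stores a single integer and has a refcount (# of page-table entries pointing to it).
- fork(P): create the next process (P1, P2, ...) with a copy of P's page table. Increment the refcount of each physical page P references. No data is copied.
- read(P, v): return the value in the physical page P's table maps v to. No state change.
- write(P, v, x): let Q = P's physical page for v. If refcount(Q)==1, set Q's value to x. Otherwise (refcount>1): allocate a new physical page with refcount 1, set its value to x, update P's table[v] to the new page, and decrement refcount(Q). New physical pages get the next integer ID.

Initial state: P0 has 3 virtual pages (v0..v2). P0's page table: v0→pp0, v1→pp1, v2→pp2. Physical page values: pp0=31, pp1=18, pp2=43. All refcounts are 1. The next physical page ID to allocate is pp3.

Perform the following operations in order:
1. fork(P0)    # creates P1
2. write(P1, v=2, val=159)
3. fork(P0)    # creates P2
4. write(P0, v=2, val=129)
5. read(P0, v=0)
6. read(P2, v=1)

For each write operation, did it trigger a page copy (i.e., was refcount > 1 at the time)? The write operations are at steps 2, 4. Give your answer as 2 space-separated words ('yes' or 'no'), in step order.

Op 1: fork(P0) -> P1. 3 ppages; refcounts: pp0:2 pp1:2 pp2:2
Op 2: write(P1, v2, 159). refcount(pp2)=2>1 -> COPY to pp3. 4 ppages; refcounts: pp0:2 pp1:2 pp2:1 pp3:1
Op 3: fork(P0) -> P2. 4 ppages; refcounts: pp0:3 pp1:3 pp2:2 pp3:1
Op 4: write(P0, v2, 129). refcount(pp2)=2>1 -> COPY to pp4. 5 ppages; refcounts: pp0:3 pp1:3 pp2:1 pp3:1 pp4:1
Op 5: read(P0, v0) -> 31. No state change.
Op 6: read(P2, v1) -> 18. No state change.

yes yes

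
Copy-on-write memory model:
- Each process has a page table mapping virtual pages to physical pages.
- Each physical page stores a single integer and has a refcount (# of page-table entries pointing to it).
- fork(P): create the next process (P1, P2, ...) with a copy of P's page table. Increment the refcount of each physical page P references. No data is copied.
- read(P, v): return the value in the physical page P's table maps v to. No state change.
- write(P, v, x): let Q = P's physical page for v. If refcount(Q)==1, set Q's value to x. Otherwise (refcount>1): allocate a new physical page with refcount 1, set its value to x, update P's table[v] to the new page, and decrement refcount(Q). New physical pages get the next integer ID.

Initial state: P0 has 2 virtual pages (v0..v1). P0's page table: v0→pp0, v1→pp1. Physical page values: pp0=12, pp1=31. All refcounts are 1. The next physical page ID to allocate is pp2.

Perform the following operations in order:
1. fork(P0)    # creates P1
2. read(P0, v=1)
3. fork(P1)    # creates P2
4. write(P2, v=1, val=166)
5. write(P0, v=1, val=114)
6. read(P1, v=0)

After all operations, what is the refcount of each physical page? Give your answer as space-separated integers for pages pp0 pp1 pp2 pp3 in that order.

Op 1: fork(P0) -> P1. 2 ppages; refcounts: pp0:2 pp1:2
Op 2: read(P0, v1) -> 31. No state change.
Op 3: fork(P1) -> P2. 2 ppages; refcounts: pp0:3 pp1:3
Op 4: write(P2, v1, 166). refcount(pp1)=3>1 -> COPY to pp2. 3 ppages; refcounts: pp0:3 pp1:2 pp2:1
Op 5: write(P0, v1, 114). refcount(pp1)=2>1 -> COPY to pp3. 4 ppages; refcounts: pp0:3 pp1:1 pp2:1 pp3:1
Op 6: read(P1, v0) -> 12. No state change.

Answer: 3 1 1 1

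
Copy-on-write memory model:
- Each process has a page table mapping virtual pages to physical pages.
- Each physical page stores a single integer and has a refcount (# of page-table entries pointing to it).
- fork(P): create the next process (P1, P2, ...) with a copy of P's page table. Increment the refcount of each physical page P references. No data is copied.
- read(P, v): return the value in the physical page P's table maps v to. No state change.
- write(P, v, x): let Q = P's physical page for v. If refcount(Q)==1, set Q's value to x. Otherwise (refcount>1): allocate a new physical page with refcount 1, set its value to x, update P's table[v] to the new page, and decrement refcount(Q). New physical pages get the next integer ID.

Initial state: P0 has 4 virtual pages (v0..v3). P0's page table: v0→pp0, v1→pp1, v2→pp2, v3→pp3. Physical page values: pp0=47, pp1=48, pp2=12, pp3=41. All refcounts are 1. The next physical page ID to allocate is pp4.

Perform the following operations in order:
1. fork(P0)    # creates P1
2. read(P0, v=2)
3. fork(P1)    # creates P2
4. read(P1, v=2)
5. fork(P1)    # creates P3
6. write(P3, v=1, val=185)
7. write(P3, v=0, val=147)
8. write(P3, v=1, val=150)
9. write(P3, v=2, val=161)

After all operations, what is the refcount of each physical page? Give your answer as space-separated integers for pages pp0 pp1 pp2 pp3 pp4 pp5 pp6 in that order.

Answer: 3 3 3 4 1 1 1

Derivation:
Op 1: fork(P0) -> P1. 4 ppages; refcounts: pp0:2 pp1:2 pp2:2 pp3:2
Op 2: read(P0, v2) -> 12. No state change.
Op 3: fork(P1) -> P2. 4 ppages; refcounts: pp0:3 pp1:3 pp2:3 pp3:3
Op 4: read(P1, v2) -> 12. No state change.
Op 5: fork(P1) -> P3. 4 ppages; refcounts: pp0:4 pp1:4 pp2:4 pp3:4
Op 6: write(P3, v1, 185). refcount(pp1)=4>1 -> COPY to pp4. 5 ppages; refcounts: pp0:4 pp1:3 pp2:4 pp3:4 pp4:1
Op 7: write(P3, v0, 147). refcount(pp0)=4>1 -> COPY to pp5. 6 ppages; refcounts: pp0:3 pp1:3 pp2:4 pp3:4 pp4:1 pp5:1
Op 8: write(P3, v1, 150). refcount(pp4)=1 -> write in place. 6 ppages; refcounts: pp0:3 pp1:3 pp2:4 pp3:4 pp4:1 pp5:1
Op 9: write(P3, v2, 161). refcount(pp2)=4>1 -> COPY to pp6. 7 ppages; refcounts: pp0:3 pp1:3 pp2:3 pp3:4 pp4:1 pp5:1 pp6:1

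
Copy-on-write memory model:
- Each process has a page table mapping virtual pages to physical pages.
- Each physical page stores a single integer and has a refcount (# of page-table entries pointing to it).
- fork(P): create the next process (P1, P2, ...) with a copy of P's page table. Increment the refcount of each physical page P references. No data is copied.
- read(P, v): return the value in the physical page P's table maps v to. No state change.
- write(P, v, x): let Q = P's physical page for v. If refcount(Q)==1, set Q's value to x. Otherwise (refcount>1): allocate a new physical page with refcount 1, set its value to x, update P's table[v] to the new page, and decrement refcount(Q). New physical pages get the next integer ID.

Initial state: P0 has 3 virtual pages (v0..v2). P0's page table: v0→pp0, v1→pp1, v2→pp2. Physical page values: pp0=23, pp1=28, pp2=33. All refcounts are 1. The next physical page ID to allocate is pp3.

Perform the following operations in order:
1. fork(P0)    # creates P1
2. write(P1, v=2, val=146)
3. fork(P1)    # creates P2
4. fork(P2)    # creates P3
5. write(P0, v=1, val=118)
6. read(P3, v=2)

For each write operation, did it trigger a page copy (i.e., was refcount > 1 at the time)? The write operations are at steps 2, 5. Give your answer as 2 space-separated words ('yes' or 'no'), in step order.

Op 1: fork(P0) -> P1. 3 ppages; refcounts: pp0:2 pp1:2 pp2:2
Op 2: write(P1, v2, 146). refcount(pp2)=2>1 -> COPY to pp3. 4 ppages; refcounts: pp0:2 pp1:2 pp2:1 pp3:1
Op 3: fork(P1) -> P2. 4 ppages; refcounts: pp0:3 pp1:3 pp2:1 pp3:2
Op 4: fork(P2) -> P3. 4 ppages; refcounts: pp0:4 pp1:4 pp2:1 pp3:3
Op 5: write(P0, v1, 118). refcount(pp1)=4>1 -> COPY to pp4. 5 ppages; refcounts: pp0:4 pp1:3 pp2:1 pp3:3 pp4:1
Op 6: read(P3, v2) -> 146. No state change.

yes yes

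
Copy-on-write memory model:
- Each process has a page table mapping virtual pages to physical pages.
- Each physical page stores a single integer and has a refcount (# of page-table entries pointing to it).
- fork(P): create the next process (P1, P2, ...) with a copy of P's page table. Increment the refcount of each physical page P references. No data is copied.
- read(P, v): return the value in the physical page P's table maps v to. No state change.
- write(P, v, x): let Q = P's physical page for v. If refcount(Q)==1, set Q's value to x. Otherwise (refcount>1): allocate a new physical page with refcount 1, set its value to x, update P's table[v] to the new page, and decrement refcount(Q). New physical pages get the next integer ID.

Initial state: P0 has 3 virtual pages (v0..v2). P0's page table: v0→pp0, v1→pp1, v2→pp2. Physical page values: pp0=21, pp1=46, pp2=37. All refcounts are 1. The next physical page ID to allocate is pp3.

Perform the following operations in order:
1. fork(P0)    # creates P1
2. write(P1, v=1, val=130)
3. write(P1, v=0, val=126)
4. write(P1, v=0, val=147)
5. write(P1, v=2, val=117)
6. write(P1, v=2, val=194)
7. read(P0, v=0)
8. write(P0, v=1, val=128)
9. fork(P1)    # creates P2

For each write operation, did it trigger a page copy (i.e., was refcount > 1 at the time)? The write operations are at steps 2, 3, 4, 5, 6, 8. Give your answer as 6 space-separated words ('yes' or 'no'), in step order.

Op 1: fork(P0) -> P1. 3 ppages; refcounts: pp0:2 pp1:2 pp2:2
Op 2: write(P1, v1, 130). refcount(pp1)=2>1 -> COPY to pp3. 4 ppages; refcounts: pp0:2 pp1:1 pp2:2 pp3:1
Op 3: write(P1, v0, 126). refcount(pp0)=2>1 -> COPY to pp4. 5 ppages; refcounts: pp0:1 pp1:1 pp2:2 pp3:1 pp4:1
Op 4: write(P1, v0, 147). refcount(pp4)=1 -> write in place. 5 ppages; refcounts: pp0:1 pp1:1 pp2:2 pp3:1 pp4:1
Op 5: write(P1, v2, 117). refcount(pp2)=2>1 -> COPY to pp5. 6 ppages; refcounts: pp0:1 pp1:1 pp2:1 pp3:1 pp4:1 pp5:1
Op 6: write(P1, v2, 194). refcount(pp5)=1 -> write in place. 6 ppages; refcounts: pp0:1 pp1:1 pp2:1 pp3:1 pp4:1 pp5:1
Op 7: read(P0, v0) -> 21. No state change.
Op 8: write(P0, v1, 128). refcount(pp1)=1 -> write in place. 6 ppages; refcounts: pp0:1 pp1:1 pp2:1 pp3:1 pp4:1 pp5:1
Op 9: fork(P1) -> P2. 6 ppages; refcounts: pp0:1 pp1:1 pp2:1 pp3:2 pp4:2 pp5:2

yes yes no yes no no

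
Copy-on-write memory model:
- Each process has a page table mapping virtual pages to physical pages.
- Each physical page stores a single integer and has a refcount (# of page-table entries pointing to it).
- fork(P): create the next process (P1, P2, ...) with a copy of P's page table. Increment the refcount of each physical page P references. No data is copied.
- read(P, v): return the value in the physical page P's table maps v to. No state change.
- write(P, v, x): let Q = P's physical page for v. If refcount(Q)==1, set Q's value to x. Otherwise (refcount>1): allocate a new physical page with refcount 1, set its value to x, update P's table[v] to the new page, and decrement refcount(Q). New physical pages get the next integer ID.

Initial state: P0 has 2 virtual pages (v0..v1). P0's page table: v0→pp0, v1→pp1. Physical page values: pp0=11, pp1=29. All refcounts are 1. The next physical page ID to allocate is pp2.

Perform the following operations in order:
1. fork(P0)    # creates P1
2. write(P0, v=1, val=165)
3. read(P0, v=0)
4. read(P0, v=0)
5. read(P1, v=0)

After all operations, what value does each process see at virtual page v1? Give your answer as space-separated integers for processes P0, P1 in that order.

Answer: 165 29

Derivation:
Op 1: fork(P0) -> P1. 2 ppages; refcounts: pp0:2 pp1:2
Op 2: write(P0, v1, 165). refcount(pp1)=2>1 -> COPY to pp2. 3 ppages; refcounts: pp0:2 pp1:1 pp2:1
Op 3: read(P0, v0) -> 11. No state change.
Op 4: read(P0, v0) -> 11. No state change.
Op 5: read(P1, v0) -> 11. No state change.
P0: v1 -> pp2 = 165
P1: v1 -> pp1 = 29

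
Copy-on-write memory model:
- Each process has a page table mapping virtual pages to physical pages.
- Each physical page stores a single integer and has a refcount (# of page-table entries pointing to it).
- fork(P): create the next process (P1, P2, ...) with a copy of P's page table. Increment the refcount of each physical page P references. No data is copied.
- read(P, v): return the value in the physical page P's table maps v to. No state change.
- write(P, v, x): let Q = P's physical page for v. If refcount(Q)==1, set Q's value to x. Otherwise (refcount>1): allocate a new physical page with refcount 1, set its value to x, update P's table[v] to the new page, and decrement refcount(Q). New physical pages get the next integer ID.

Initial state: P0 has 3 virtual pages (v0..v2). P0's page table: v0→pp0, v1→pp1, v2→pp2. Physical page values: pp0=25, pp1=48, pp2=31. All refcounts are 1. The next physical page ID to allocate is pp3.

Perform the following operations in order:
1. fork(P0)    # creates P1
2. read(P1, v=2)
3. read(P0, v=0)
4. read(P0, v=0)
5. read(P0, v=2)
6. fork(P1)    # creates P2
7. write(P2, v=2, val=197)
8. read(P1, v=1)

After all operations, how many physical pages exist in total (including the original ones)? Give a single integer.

Op 1: fork(P0) -> P1. 3 ppages; refcounts: pp0:2 pp1:2 pp2:2
Op 2: read(P1, v2) -> 31. No state change.
Op 3: read(P0, v0) -> 25. No state change.
Op 4: read(P0, v0) -> 25. No state change.
Op 5: read(P0, v2) -> 31. No state change.
Op 6: fork(P1) -> P2. 3 ppages; refcounts: pp0:3 pp1:3 pp2:3
Op 7: write(P2, v2, 197). refcount(pp2)=3>1 -> COPY to pp3. 4 ppages; refcounts: pp0:3 pp1:3 pp2:2 pp3:1
Op 8: read(P1, v1) -> 48. No state change.

Answer: 4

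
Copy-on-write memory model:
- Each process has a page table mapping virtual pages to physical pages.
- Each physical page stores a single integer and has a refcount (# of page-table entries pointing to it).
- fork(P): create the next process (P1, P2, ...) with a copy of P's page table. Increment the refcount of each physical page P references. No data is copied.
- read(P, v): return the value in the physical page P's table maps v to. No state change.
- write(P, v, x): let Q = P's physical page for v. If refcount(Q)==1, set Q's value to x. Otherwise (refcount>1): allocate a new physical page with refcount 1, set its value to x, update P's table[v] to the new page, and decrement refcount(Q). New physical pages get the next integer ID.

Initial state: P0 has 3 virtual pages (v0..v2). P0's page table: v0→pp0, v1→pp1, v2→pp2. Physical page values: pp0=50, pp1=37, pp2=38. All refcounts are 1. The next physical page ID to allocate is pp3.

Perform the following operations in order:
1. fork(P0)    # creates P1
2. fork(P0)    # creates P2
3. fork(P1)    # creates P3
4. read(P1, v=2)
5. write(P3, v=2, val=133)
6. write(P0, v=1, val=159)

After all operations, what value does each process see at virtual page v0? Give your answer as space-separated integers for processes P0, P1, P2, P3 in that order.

Answer: 50 50 50 50

Derivation:
Op 1: fork(P0) -> P1. 3 ppages; refcounts: pp0:2 pp1:2 pp2:2
Op 2: fork(P0) -> P2. 3 ppages; refcounts: pp0:3 pp1:3 pp2:3
Op 3: fork(P1) -> P3. 3 ppages; refcounts: pp0:4 pp1:4 pp2:4
Op 4: read(P1, v2) -> 38. No state change.
Op 5: write(P3, v2, 133). refcount(pp2)=4>1 -> COPY to pp3. 4 ppages; refcounts: pp0:4 pp1:4 pp2:3 pp3:1
Op 6: write(P0, v1, 159). refcount(pp1)=4>1 -> COPY to pp4. 5 ppages; refcounts: pp0:4 pp1:3 pp2:3 pp3:1 pp4:1
P0: v0 -> pp0 = 50
P1: v0 -> pp0 = 50
P2: v0 -> pp0 = 50
P3: v0 -> pp0 = 50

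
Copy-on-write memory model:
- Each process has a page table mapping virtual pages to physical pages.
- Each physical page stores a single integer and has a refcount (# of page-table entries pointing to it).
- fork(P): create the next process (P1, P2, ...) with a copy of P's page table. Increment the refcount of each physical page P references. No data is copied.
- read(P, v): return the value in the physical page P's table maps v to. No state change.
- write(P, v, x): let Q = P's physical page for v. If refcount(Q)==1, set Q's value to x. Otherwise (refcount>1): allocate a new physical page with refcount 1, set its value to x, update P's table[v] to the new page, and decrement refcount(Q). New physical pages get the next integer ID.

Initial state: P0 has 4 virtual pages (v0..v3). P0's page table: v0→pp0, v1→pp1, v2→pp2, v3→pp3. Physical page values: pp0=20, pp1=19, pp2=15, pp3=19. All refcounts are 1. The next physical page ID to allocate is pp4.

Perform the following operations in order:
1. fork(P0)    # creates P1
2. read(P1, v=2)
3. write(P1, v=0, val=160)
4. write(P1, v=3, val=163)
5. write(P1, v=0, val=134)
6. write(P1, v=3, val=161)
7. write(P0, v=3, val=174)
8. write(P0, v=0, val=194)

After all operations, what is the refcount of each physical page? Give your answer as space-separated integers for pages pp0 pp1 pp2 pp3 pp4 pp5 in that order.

Op 1: fork(P0) -> P1. 4 ppages; refcounts: pp0:2 pp1:2 pp2:2 pp3:2
Op 2: read(P1, v2) -> 15. No state change.
Op 3: write(P1, v0, 160). refcount(pp0)=2>1 -> COPY to pp4. 5 ppages; refcounts: pp0:1 pp1:2 pp2:2 pp3:2 pp4:1
Op 4: write(P1, v3, 163). refcount(pp3)=2>1 -> COPY to pp5. 6 ppages; refcounts: pp0:1 pp1:2 pp2:2 pp3:1 pp4:1 pp5:1
Op 5: write(P1, v0, 134). refcount(pp4)=1 -> write in place. 6 ppages; refcounts: pp0:1 pp1:2 pp2:2 pp3:1 pp4:1 pp5:1
Op 6: write(P1, v3, 161). refcount(pp5)=1 -> write in place. 6 ppages; refcounts: pp0:1 pp1:2 pp2:2 pp3:1 pp4:1 pp5:1
Op 7: write(P0, v3, 174). refcount(pp3)=1 -> write in place. 6 ppages; refcounts: pp0:1 pp1:2 pp2:2 pp3:1 pp4:1 pp5:1
Op 8: write(P0, v0, 194). refcount(pp0)=1 -> write in place. 6 ppages; refcounts: pp0:1 pp1:2 pp2:2 pp3:1 pp4:1 pp5:1

Answer: 1 2 2 1 1 1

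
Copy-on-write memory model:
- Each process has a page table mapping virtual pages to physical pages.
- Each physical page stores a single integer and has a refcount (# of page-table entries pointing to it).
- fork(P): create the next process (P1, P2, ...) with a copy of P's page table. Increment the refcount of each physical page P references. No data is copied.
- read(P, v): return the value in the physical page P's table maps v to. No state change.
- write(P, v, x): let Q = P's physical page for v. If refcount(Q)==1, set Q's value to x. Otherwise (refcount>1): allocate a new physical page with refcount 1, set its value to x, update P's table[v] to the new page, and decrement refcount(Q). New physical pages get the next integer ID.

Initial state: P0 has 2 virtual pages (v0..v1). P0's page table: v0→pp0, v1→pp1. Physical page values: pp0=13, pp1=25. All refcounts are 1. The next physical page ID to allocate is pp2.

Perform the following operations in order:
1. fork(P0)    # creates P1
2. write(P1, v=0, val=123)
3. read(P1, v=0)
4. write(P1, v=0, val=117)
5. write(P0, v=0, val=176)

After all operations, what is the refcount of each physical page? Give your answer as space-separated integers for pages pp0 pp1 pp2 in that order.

Answer: 1 2 1

Derivation:
Op 1: fork(P0) -> P1. 2 ppages; refcounts: pp0:2 pp1:2
Op 2: write(P1, v0, 123). refcount(pp0)=2>1 -> COPY to pp2. 3 ppages; refcounts: pp0:1 pp1:2 pp2:1
Op 3: read(P1, v0) -> 123. No state change.
Op 4: write(P1, v0, 117). refcount(pp2)=1 -> write in place. 3 ppages; refcounts: pp0:1 pp1:2 pp2:1
Op 5: write(P0, v0, 176). refcount(pp0)=1 -> write in place. 3 ppages; refcounts: pp0:1 pp1:2 pp2:1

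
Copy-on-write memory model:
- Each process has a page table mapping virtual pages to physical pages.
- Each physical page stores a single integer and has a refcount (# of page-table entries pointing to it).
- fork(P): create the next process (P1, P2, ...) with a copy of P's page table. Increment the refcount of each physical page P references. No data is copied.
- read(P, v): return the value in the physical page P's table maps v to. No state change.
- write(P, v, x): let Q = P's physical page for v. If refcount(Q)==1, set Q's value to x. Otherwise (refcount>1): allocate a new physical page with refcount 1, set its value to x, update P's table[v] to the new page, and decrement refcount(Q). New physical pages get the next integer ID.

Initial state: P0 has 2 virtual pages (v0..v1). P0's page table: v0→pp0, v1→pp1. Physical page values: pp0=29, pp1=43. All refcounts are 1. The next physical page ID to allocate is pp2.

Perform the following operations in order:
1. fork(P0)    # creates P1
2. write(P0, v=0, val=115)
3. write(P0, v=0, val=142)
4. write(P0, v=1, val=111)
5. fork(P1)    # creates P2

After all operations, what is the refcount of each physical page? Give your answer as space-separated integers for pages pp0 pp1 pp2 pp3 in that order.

Answer: 2 2 1 1

Derivation:
Op 1: fork(P0) -> P1. 2 ppages; refcounts: pp0:2 pp1:2
Op 2: write(P0, v0, 115). refcount(pp0)=2>1 -> COPY to pp2. 3 ppages; refcounts: pp0:1 pp1:2 pp2:1
Op 3: write(P0, v0, 142). refcount(pp2)=1 -> write in place. 3 ppages; refcounts: pp0:1 pp1:2 pp2:1
Op 4: write(P0, v1, 111). refcount(pp1)=2>1 -> COPY to pp3. 4 ppages; refcounts: pp0:1 pp1:1 pp2:1 pp3:1
Op 5: fork(P1) -> P2. 4 ppages; refcounts: pp0:2 pp1:2 pp2:1 pp3:1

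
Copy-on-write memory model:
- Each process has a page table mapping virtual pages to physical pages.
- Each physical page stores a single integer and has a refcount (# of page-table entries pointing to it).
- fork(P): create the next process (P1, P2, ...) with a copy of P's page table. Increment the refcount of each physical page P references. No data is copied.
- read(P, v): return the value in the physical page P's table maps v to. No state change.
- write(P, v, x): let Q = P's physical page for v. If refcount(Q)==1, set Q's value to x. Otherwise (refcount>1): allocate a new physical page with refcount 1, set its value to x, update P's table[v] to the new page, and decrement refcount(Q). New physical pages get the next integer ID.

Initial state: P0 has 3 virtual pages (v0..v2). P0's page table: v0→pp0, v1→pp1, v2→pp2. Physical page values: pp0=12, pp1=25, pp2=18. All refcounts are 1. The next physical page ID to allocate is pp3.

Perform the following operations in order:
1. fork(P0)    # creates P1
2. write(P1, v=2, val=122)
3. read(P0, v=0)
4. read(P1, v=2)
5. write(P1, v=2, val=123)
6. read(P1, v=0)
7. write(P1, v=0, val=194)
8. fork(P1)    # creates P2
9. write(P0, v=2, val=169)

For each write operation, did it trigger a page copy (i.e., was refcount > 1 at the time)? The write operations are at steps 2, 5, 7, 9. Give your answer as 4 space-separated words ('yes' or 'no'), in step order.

Op 1: fork(P0) -> P1. 3 ppages; refcounts: pp0:2 pp1:2 pp2:2
Op 2: write(P1, v2, 122). refcount(pp2)=2>1 -> COPY to pp3. 4 ppages; refcounts: pp0:2 pp1:2 pp2:1 pp3:1
Op 3: read(P0, v0) -> 12. No state change.
Op 4: read(P1, v2) -> 122. No state change.
Op 5: write(P1, v2, 123). refcount(pp3)=1 -> write in place. 4 ppages; refcounts: pp0:2 pp1:2 pp2:1 pp3:1
Op 6: read(P1, v0) -> 12. No state change.
Op 7: write(P1, v0, 194). refcount(pp0)=2>1 -> COPY to pp4. 5 ppages; refcounts: pp0:1 pp1:2 pp2:1 pp3:1 pp4:1
Op 8: fork(P1) -> P2. 5 ppages; refcounts: pp0:1 pp1:3 pp2:1 pp3:2 pp4:2
Op 9: write(P0, v2, 169). refcount(pp2)=1 -> write in place. 5 ppages; refcounts: pp0:1 pp1:3 pp2:1 pp3:2 pp4:2

yes no yes no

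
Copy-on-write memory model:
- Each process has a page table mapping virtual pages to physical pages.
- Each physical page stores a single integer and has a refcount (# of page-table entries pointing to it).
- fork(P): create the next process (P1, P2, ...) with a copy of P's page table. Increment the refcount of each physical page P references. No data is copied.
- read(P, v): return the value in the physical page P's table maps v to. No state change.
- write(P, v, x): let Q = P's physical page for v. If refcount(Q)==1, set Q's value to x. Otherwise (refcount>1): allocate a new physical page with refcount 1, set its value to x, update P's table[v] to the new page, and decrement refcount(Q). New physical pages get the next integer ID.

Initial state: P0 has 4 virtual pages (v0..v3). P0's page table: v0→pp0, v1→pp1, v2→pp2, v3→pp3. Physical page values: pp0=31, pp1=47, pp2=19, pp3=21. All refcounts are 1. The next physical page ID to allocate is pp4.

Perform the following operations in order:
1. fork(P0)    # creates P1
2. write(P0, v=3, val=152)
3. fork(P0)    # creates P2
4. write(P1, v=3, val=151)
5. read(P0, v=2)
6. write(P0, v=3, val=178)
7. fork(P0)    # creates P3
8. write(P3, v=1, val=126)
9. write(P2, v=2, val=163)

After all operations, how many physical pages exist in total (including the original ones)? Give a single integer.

Answer: 8

Derivation:
Op 1: fork(P0) -> P1. 4 ppages; refcounts: pp0:2 pp1:2 pp2:2 pp3:2
Op 2: write(P0, v3, 152). refcount(pp3)=2>1 -> COPY to pp4. 5 ppages; refcounts: pp0:2 pp1:2 pp2:2 pp3:1 pp4:1
Op 3: fork(P0) -> P2. 5 ppages; refcounts: pp0:3 pp1:3 pp2:3 pp3:1 pp4:2
Op 4: write(P1, v3, 151). refcount(pp3)=1 -> write in place. 5 ppages; refcounts: pp0:3 pp1:3 pp2:3 pp3:1 pp4:2
Op 5: read(P0, v2) -> 19. No state change.
Op 6: write(P0, v3, 178). refcount(pp4)=2>1 -> COPY to pp5. 6 ppages; refcounts: pp0:3 pp1:3 pp2:3 pp3:1 pp4:1 pp5:1
Op 7: fork(P0) -> P3. 6 ppages; refcounts: pp0:4 pp1:4 pp2:4 pp3:1 pp4:1 pp5:2
Op 8: write(P3, v1, 126). refcount(pp1)=4>1 -> COPY to pp6. 7 ppages; refcounts: pp0:4 pp1:3 pp2:4 pp3:1 pp4:1 pp5:2 pp6:1
Op 9: write(P2, v2, 163). refcount(pp2)=4>1 -> COPY to pp7. 8 ppages; refcounts: pp0:4 pp1:3 pp2:3 pp3:1 pp4:1 pp5:2 pp6:1 pp7:1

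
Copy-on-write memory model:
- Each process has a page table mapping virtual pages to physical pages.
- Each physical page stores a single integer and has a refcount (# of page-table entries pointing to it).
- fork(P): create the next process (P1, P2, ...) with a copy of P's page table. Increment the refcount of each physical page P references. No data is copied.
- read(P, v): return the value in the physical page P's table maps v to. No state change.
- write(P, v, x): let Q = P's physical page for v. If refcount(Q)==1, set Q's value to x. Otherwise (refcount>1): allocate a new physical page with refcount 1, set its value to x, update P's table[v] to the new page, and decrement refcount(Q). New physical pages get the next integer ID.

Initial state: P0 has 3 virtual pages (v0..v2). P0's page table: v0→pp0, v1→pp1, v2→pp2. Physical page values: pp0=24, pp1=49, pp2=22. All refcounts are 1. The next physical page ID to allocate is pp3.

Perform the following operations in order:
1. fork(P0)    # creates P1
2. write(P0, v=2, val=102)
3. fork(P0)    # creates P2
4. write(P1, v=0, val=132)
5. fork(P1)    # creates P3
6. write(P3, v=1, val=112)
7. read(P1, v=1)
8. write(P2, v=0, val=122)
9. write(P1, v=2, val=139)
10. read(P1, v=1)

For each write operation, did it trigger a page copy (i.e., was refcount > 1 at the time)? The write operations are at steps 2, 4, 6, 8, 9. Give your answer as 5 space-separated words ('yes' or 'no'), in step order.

Op 1: fork(P0) -> P1. 3 ppages; refcounts: pp0:2 pp1:2 pp2:2
Op 2: write(P0, v2, 102). refcount(pp2)=2>1 -> COPY to pp3. 4 ppages; refcounts: pp0:2 pp1:2 pp2:1 pp3:1
Op 3: fork(P0) -> P2. 4 ppages; refcounts: pp0:3 pp1:3 pp2:1 pp3:2
Op 4: write(P1, v0, 132). refcount(pp0)=3>1 -> COPY to pp4. 5 ppages; refcounts: pp0:2 pp1:3 pp2:1 pp3:2 pp4:1
Op 5: fork(P1) -> P3. 5 ppages; refcounts: pp0:2 pp1:4 pp2:2 pp3:2 pp4:2
Op 6: write(P3, v1, 112). refcount(pp1)=4>1 -> COPY to pp5. 6 ppages; refcounts: pp0:2 pp1:3 pp2:2 pp3:2 pp4:2 pp5:1
Op 7: read(P1, v1) -> 49. No state change.
Op 8: write(P2, v0, 122). refcount(pp0)=2>1 -> COPY to pp6. 7 ppages; refcounts: pp0:1 pp1:3 pp2:2 pp3:2 pp4:2 pp5:1 pp6:1
Op 9: write(P1, v2, 139). refcount(pp2)=2>1 -> COPY to pp7. 8 ppages; refcounts: pp0:1 pp1:3 pp2:1 pp3:2 pp4:2 pp5:1 pp6:1 pp7:1
Op 10: read(P1, v1) -> 49. No state change.

yes yes yes yes yes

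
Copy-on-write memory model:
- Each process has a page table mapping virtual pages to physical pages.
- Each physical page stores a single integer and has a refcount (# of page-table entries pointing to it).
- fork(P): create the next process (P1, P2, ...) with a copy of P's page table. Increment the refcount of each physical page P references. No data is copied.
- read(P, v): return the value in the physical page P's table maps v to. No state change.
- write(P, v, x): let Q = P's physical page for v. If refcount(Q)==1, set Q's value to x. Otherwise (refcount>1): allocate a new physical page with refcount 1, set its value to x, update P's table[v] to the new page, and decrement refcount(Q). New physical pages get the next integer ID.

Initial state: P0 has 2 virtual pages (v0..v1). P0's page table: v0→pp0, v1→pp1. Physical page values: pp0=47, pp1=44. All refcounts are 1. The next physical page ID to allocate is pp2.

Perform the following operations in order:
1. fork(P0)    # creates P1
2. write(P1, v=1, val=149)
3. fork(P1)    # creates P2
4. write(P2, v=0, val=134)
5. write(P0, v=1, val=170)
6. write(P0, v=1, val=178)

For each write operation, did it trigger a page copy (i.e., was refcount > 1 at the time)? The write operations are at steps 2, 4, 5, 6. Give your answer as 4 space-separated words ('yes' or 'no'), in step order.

Op 1: fork(P0) -> P1. 2 ppages; refcounts: pp0:2 pp1:2
Op 2: write(P1, v1, 149). refcount(pp1)=2>1 -> COPY to pp2. 3 ppages; refcounts: pp0:2 pp1:1 pp2:1
Op 3: fork(P1) -> P2. 3 ppages; refcounts: pp0:3 pp1:1 pp2:2
Op 4: write(P2, v0, 134). refcount(pp0)=3>1 -> COPY to pp3. 4 ppages; refcounts: pp0:2 pp1:1 pp2:2 pp3:1
Op 5: write(P0, v1, 170). refcount(pp1)=1 -> write in place. 4 ppages; refcounts: pp0:2 pp1:1 pp2:2 pp3:1
Op 6: write(P0, v1, 178). refcount(pp1)=1 -> write in place. 4 ppages; refcounts: pp0:2 pp1:1 pp2:2 pp3:1

yes yes no no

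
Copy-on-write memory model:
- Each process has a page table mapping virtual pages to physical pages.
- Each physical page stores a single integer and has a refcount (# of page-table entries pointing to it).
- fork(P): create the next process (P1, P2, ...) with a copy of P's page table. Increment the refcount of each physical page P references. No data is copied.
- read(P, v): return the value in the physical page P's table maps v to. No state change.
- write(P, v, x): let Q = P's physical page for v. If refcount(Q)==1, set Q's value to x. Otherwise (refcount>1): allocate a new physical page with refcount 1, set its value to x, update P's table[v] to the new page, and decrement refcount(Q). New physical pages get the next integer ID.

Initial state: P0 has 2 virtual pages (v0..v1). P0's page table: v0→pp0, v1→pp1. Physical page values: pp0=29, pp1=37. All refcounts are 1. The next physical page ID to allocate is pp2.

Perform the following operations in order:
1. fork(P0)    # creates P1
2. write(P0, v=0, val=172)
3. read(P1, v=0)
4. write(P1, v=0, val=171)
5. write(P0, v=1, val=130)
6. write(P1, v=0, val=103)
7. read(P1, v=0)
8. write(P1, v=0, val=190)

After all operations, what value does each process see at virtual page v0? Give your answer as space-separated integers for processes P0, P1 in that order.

Answer: 172 190

Derivation:
Op 1: fork(P0) -> P1. 2 ppages; refcounts: pp0:2 pp1:2
Op 2: write(P0, v0, 172). refcount(pp0)=2>1 -> COPY to pp2. 3 ppages; refcounts: pp0:1 pp1:2 pp2:1
Op 3: read(P1, v0) -> 29. No state change.
Op 4: write(P1, v0, 171). refcount(pp0)=1 -> write in place. 3 ppages; refcounts: pp0:1 pp1:2 pp2:1
Op 5: write(P0, v1, 130). refcount(pp1)=2>1 -> COPY to pp3. 4 ppages; refcounts: pp0:1 pp1:1 pp2:1 pp3:1
Op 6: write(P1, v0, 103). refcount(pp0)=1 -> write in place. 4 ppages; refcounts: pp0:1 pp1:1 pp2:1 pp3:1
Op 7: read(P1, v0) -> 103. No state change.
Op 8: write(P1, v0, 190). refcount(pp0)=1 -> write in place. 4 ppages; refcounts: pp0:1 pp1:1 pp2:1 pp3:1
P0: v0 -> pp2 = 172
P1: v0 -> pp0 = 190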